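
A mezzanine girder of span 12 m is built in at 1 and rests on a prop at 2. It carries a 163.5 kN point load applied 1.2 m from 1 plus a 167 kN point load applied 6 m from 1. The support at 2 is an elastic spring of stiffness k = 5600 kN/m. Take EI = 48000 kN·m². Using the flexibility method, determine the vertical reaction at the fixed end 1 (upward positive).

R_1 = 276.7 kN

Release the roller at 2. Primary structure: cantilever fixed at 1.
Deflection at 2 on the released cantilever, summing each load's contribution:
  point load 163.5 at a = 1.2: Pa²(3L − a)/(6EI) = 1366/EI
  point load 167 at a = 6: Pa²(3L − a)/(6EI) = 30060/EI
  δ_0 = 31426/EI
Flexibility coefficient — unit upward force at 2: δ_{22} = L³/(3EI) = 576/EI.
With EI = 48000 kN·m²: δ_0 = 0.6547 m and δ_{22} = 0.012 m/kN.
Compatibility — the spring shortens by R_2/k under the reaction it provides: δ_0 − R_2·δ_{22} = R_2/k. With 1/k = 0.000179 m/kN, R_2 = δ_0 / (δ_{22} + 1/k) = 0.6547 / (0.012 + 0.000179) = 53.76 kN.
Vertical equilibrium: R_1 = ΣP − R_2 = 330.5 − 53.76 = 276.7 kN.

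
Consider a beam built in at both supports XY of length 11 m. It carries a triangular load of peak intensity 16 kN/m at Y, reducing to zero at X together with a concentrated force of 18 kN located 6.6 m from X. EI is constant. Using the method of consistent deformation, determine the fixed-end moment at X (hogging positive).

M_X = 83.54 kN·m

Take the two fixed-end moments M_X, M_Y as redundants; the released structure is the simple span XY.
Simple-span end rotations at X and Y under the given loads:
  at X: triangular load, peak 16: 7w₀L³/(360EI) = 414.1/EI
  at Y: triangular load, peak 16: w₀L³/(45EI) = 473.2/EI
  at X: point load 18 at a = 6.6: Pab(L + b)/(6LEI) = 122/EI
  at Y: point load 18 at a = 6.6: Pab(L + a)/(6LEI) = 139.4/EI
  θ_X0 = 536.1/EI,  θ_Y0 = 612.6/EI
Flexibility coefficients: a unit moment at one end gives L/(3EI) there and L/(6EI) at the far end, so f₁₁ = f₂₂ = 3.667/EI and f₁₂ = f₂₁ = 1.833/EI.
Compatibility — zero rotation at each built-in end:
  3.667 M_X + 1.833 M_Y = 536.1
  1.833 M_X + 3.667 M_Y = 612.6
Solving the pair gives M_X = 83.54 kN·m and M_Y = 125.3 kN·m (hogging).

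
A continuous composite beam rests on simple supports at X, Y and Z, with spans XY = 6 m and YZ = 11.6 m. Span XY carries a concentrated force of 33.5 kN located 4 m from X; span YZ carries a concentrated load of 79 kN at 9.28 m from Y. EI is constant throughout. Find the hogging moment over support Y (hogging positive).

Insert a hinge at Y; M_Y is the redundant, and each span becomes simply supported.
Rotations at Y on the released spans (each span's end-slope, ×1/EI):
  span XY: point load 33.5 at a = 4: Pab(L + a)/(6LEI) = 74.44/EI
  span YZ: point load 79 at a = 9.28: Pab(L + b)/(6LEI) = 340.2/EI
  relative rotation θ_0 = (74.44 + 340.2)/EI = 414.6/EI
A unit hogging moment at Y produces rotation L₁/(3EI) + L₂/(3EI) = 5.867/EI.
Compatibility: M_Y·(L₁+L₂)/(3EI) = θ_0, giving M_Y = 70.67 kN·m (hogging).

M_Y = 70.67 kN·m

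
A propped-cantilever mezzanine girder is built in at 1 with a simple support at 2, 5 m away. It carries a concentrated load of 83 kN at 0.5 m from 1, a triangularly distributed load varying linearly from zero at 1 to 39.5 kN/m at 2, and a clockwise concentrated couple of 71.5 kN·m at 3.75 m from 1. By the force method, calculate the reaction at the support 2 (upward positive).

Choose R_2 as the redundant. The primary structure is the cantilever fixed at 1.
Downward deflection at the released point 2 due to the loads:
  point load 83 at a = 0.5: Pa²(3L − a)/(6EI) = 50.15/EI
  triangular load, peak 39.5 at the free end: 11w₀L⁴/(120EI) = 2263/EI
  clockwise couple 71.5 at a = 3.75: M₀a(2L − a)/(2EI) = 837.9/EI
  δ_0 = 3151/EI
Flexibility coefficient — unit upward force at 2: δ_{22} = L³/(3EI) = 41.67/EI.
Compatibility at 2: δ_0 − R_2·δ_{22} = 0, so R_2 = 3151/41.67 = 75.63 kN.

R_2 = 75.63 kN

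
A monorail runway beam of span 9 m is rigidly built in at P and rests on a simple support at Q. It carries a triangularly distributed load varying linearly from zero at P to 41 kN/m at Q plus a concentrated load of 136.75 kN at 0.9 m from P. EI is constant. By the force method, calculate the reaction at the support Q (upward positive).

R_Q = 103.5 kN

Choose R_Q as the redundant. The primary structure is the cantilever fixed at P.
Deflection at Q on the released cantilever, summing each load's contribution:
  triangular load, peak 41 at the free end: 11w₀L⁴/(120EI) = 24658/EI
  point load 136.75 at a = 0.9: Pa²(3L − a)/(6EI) = 481.8/EI
  δ_0 = 25140/EI
Flexibility coefficient — unit upward force at Q: δ_{QQ} = L³/(3EI) = 243/EI.
The prop prevents deflection at Q: R_Q = δ_0/δ_{QQ} = 25140/243 = 103.5 kN.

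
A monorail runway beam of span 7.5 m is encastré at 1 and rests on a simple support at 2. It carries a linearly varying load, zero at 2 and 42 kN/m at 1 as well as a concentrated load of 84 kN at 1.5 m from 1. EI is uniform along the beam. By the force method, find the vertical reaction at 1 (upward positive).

R_1 = 205.3 kN

Release the roller at 2. Primary structure: cantilever fixed at 1.
Downward deflection at the released point 2 due to the loads:
  triangular load, peak 42 at the fixed end: w₀L⁴/(30EI) = 4430/EI
  point load 84 at a = 1.5: Pa²(3L − a)/(6EI) = 661.5/EI
  δ_0 = 5091/EI
Tip deflection under a unit load at 2: L³/(3EI) = 140.6/EI.
The prop prevents deflection at 2: R_2 = δ_0/δ_{22} = 5091/140.6 = 36.2 kN.
Vertical equilibrium: R_1 = ΣP − R_2 = 241.5 − 36.2 = 205.3 kN.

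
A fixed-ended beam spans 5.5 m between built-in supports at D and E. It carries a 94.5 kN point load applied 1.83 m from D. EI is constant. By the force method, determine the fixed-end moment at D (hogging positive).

Take the two fixed-end moments M_D, M_E as redundants; the released structure is the simple span DE.
Simple-span end rotations at D and E under the given loads:
  at D: point load 94.5 at a = 1.83: Pab(L + b)/(6LEI) = 176.4/EI
  at E: point load 94.5 at a = 1.83: Pab(L + a)/(6LEI) = 141/EI
  θ_D0 = 176.4/EI,  θ_E0 = 141/EI
Flexibility coefficients: a unit moment at one end gives L/(3EI) there and L/(6EI) at the far end, so f₁₁ = f₂₂ = 1.833/EI and f₁₂ = f₂₁ = 0.9167/EI.
Compatibility — zero rotation at each built-in end:
  1.833 M_D + 0.9167 M_E = 176.4
  0.9167 M_D + 1.833 M_E = 141
Solving the pair gives M_D = 77 kN·m and M_E = 38.4 kN·m (hogging).

M_D = 77 kN·m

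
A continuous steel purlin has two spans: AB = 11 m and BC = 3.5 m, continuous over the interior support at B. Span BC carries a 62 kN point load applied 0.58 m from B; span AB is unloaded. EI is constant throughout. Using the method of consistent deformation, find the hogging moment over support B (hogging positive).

M_B = 6.642 kN·m

Release continuity at B by inserting a hinge; the redundant is the internal moment M_B. The primary structure is two simply-supported spans AB and BC.
End slopes at the hinge B, treating each span as simply supported:
  span BC: point load 62 at a = 0.58: Pab(L + b)/(6LEI) = 32.1/EI
  relative rotation θ_0 = (0 + 32.1)/EI = 32.1/EI
A unit hogging moment at B produces rotation L₁/(3EI) + L₂/(3EI) = 4.833/EI.
Compatibility: M_B·(L₁+L₂)/(3EI) = θ_0, giving M_B = 6.642 kN·m (hogging).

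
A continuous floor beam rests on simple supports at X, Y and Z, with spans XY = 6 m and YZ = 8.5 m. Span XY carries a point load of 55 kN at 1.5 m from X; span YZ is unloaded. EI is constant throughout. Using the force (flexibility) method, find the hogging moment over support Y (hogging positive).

Take M_Y as the redundant. Released structure: two simple spans XY and YZ with a hinge at Y.
Discontinuity in slope at Y on the released structure — sum the simple-span end rotations:
  span XY: point load 55 at a = 1.5: Pab(L + a)/(6LEI) = 77.34/EI
  relative rotation θ_0 = (77.34 + 0)/EI = 77.34/EI
A unit hogging moment at Y produces rotation L₁/(3EI) + L₂/(3EI) = 4.833/EI.
Compatibility: M_Y·(L₁+L₂)/(3EI) = θ_0, giving M_Y = 16 kN·m (hogging).

M_Y = 16 kN·m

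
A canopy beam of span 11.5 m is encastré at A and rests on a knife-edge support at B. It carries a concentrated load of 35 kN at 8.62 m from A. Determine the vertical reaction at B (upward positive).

R_B = 22.13 kN

Choose R_B as the redundant. The primary structure is the cantilever fixed at A.
Deflection at B on the released cantilever, summing each load's contribution:
  point load 35 at a = 8.62: Pa²(3L − a)/(6EI) = 11217/EI
Flexibility coefficient — unit upward force at B: δ_{BB} = L³/(3EI) = 507/EI.
The prop prevents deflection at B: R_B = δ_0/δ_{BB} = 11217/507 = 22.13 kN.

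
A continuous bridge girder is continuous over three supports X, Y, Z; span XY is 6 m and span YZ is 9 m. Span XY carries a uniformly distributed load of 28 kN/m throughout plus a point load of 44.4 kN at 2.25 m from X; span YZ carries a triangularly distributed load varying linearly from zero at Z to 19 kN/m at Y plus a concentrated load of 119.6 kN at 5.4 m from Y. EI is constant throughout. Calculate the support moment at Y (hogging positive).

Release continuity at Y by inserting a hinge; the redundant is the internal moment M_Y. The primary structure is two simply-supported spans XY and YZ.
Rotations at Y on the released spans (each span's end-slope, ×1/EI):
  span XY: UDL 28: wL³/(24EI) = 252/EI
  span XY: point load 44.4 at a = 2.25: Pab(L + a)/(6LEI) = 85.85/EI
  span YZ: triangular load, peak 19: w₀L³/(45EI) = 307.8/EI
  span YZ: point load 119.6 at a = 5.4: Pab(L + b)/(6LEI) = 542.5/EI
  relative rotation θ_0 = (337.9 + 850.3)/EI = 1188/EI
A unit hogging moment at Y produces rotation L₁/(3EI) + L₂/(3EI) = 5/EI.
Compatibility: M_Y·(L₁+L₂)/(3EI) = θ_0, giving M_Y = 237.6 kN·m (hogging).

M_Y = 237.6 kN·m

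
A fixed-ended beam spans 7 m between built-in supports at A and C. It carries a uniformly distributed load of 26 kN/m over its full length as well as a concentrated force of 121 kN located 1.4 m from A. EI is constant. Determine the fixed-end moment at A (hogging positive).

M_A = 214.6 kN·m

Release both end moments; the primary structure is a simply-supported span AC with redundants M_A and M_C.
Simple-span end rotations at A and C under the given loads:
  at A: UDL 26: wL³/(24EI) = 371.6/EI
  at C: UDL 26: wL³/(24EI) = 371.6/EI
  at A: point load 121 at a = 1.4: Pab(L + b)/(6LEI) = 284.6/EI
  at C: point load 121 at a = 1.4: Pab(L + a)/(6LEI) = 189.7/EI
  θ_A0 = 656.2/EI,  θ_C0 = 561.3/EI
Flexibility coefficients: a unit moment at one end gives L/(3EI) there and L/(6EI) at the far end, so f₁₁ = f₂₂ = 2.333/EI and f₁₂ = f₂₁ = 1.167/EI.
Compatibility — zero rotation at each built-in end:
  2.333 M_A + 1.167 M_C = 656.2
  1.167 M_A + 2.333 M_C = 561.3
Solving the pair gives M_A = 214.6 kN·m and M_C = 133.3 kN·m (hogging).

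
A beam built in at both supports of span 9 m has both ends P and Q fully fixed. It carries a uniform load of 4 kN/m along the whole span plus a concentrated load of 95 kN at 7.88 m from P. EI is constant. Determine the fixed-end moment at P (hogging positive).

M_P = 38.59 kN·m

Take the two fixed-end moments M_P, M_Q as redundants; the released structure is the simple span PQ.
Simple-span end rotations at P and Q under the given loads:
  at P: UDL 4: wL³/(24EI) = 121.5/EI
  at Q: UDL 4: wL³/(24EI) = 121.5/EI
  at P: point load 95 at a = 7.88: Pab(L + b)/(6LEI) = 157.1/EI
  at Q: point load 95 at a = 7.88: Pab(L + a)/(6LEI) = 262.1/EI
  θ_P0 = 278.6/EI,  θ_Q0 = 383.6/EI
Flexibility coefficients: a unit moment at one end gives L/(3EI) there and L/(6EI) at the far end, so f₁₁ = f₂₂ = 3/EI and f₁₂ = f₂₁ = 1.5/EI.
Compatibility — zero rotation at each built-in end:
  3 M_P + 1.5 M_Q = 278.6
  1.5 M_P + 3 M_Q = 383.6
Solving the pair gives M_P = 38.59 kN·m and M_Q = 108.6 kN·m (hogging).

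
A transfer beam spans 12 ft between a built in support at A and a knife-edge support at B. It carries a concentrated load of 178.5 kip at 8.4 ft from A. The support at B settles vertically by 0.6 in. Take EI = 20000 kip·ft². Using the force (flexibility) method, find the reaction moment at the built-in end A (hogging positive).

Release the roller at B. Primary structure: cantilever fixed at A.
Primary-structure tip deflection at B by superposition:
  point load 178.5 at a = 8.4: Pa²(3L − a)/(6EI) = 57937/EI
Tip deflection under a unit load at B: L³/(3EI) = 576/EI.
With EI = 20000 kip·ft²: δ_0 = 2.8968 ft and δ_{BB} = 0.0288 ft/kip.
Compatibility — the beam at B must follow the support down by 0.05 ft: δ_0 − R_B·δ_{BB} = 0.05, so R_B = (2.8968 − 0.05)/0.0288 = 98.85 kip.
Moment equilibrium about A: M_A = Σ(load moments about A) − R_B·L = 1499 − 98.85×12 = 313.2 kip·ft.

M_A = 313.2 kip·ft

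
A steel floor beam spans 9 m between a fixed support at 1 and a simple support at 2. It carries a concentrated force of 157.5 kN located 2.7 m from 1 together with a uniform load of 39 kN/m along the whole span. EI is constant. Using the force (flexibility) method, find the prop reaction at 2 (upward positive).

Release the roller at 2. Primary structure: cantilever fixed at 1.
Downward deflection at the released point 2 due to the loads:
  point load 157.5 at a = 2.7: Pa²(3L − a)/(6EI) = 4650/EI
  UDL 39: wL⁴/(8EI) = 31985/EI
  δ_0 = 36635/EI
Flexibility coefficient — unit upward force at 2: δ_{22} = L³/(3EI) = 243/EI.
Compatibility at 2: δ_0 − R_2·δ_{22} = 0, so R_2 = 36635/243 = 150.8 kN.

R_2 = 150.8 kN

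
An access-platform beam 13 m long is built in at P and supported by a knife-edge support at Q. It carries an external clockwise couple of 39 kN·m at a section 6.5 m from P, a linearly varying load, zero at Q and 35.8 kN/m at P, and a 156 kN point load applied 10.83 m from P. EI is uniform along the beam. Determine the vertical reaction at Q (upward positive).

Choose R_Q as the redundant. The primary structure is the cantilever fixed at P.
Downward deflection at the released point Q due to the loads:
  clockwise couple 39 at a = 6.5: M₀a(2L − a)/(2EI) = 2472/EI
  triangular load, peak 35.8 at the fixed end: w₀L⁴/(30EI) = 34083/EI
  point load 156 at a = 10.83: Pa²(3L − a)/(6EI) = 85905/EI
  δ_0 = 122459/EI
Tip deflection under a unit load at Q: L³/(3EI) = 732.3/EI.
Compatibility at Q: δ_0 − R_Q·δ_{QQ} = 0, so R_Q = 122459/732.3 = 167.2 kN.

R_Q = 167.2 kN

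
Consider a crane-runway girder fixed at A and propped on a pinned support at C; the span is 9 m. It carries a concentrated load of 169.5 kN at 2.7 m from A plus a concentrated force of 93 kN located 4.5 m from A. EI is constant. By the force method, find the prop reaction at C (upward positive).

R_C = 49.66 kN

Remove the prop at C; the released (primary) structure is a cantilever built in at A.
Downward deflection at the released point C due to the loads:
  point load 169.5 at a = 2.7: Pa²(3L − a)/(6EI) = 5004/EI
  point load 93 at a = 4.5: Pa²(3L − a)/(6EI) = 7062/EI
  δ_0 = 12067/EI
Tip deflection under a unit load at C: L³/(3EI) = 243/EI.
The prop prevents deflection at C: R_C = δ_0/δ_{CC} = 12067/243 = 49.66 kN.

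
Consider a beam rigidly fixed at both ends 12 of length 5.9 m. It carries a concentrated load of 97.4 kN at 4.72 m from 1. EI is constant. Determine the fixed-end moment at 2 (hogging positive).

Take the two fixed-end moments M_1, M_2 as redundants; the released structure is the simple span 12.
End rotations of the released simple span under the applied load (×1/EI):
  at 1: point load 97.4 at a = 4.72: Pab(L + b)/(6LEI) = 108.5/EI
  at 2: point load 97.4 at a = 4.72: Pab(L + a)/(6LEI) = 162.7/EI
  θ_10 = 108.5/EI,  θ_20 = 162.7/EI
Flexibility coefficients: a unit moment at one end gives L/(3EI) there and L/(6EI) at the far end, so f₁₁ = f₂₂ = 1.967/EI and f₁₂ = f₂₁ = 0.9833/EI.
Compatibility — zero rotation at each built-in end:
  1.967 M_1 + 0.9833 M_2 = 108.5
  0.9833 M_1 + 1.967 M_2 = 162.7
Solving the pair gives M_1 = 18.39 kN·m and M_2 = 73.56 kN·m (hogging).

M_2 = 73.56 kN·m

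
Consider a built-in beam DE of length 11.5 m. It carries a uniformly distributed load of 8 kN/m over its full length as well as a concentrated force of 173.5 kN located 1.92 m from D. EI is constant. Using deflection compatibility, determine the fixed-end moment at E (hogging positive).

M_E = 134.5 kN·m

Take the two fixed-end moments M_D, M_E as redundants; the released structure is the simple span DE.
On the primary (simply-supported) span, the end slopes from the loading are:
  at D: UDL 8: wL³/(24EI) = 507/EI
  at E: UDL 8: wL³/(24EI) = 507/EI
  at D: point load 173.5 at a = 1.92: Pab(L + b)/(6LEI) = 975/EI
  at E: point load 173.5 at a = 1.92: Pab(L + a)/(6LEI) = 620.7/EI
  θ_D0 = 1482/EI,  θ_E0 = 1128/EI
Flexibility coefficients: a unit moment at one end gives L/(3EI) there and L/(6EI) at the far end, so f₁₁ = f₂₂ = 3.833/EI and f₁₂ = f₂₁ = 1.917/EI.
Compatibility — zero rotation at each built-in end:
  3.833 M_D + 1.917 M_E = 1482
  1.917 M_D + 3.833 M_E = 1128
Solving the pair gives M_D = 319.3 kN·m and M_E = 134.5 kN·m (hogging).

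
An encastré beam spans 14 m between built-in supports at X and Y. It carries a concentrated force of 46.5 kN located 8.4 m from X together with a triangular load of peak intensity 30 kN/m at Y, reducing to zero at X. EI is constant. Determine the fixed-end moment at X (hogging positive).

Take the two fixed-end moments M_X, M_Y as redundants; the released structure is the simple span XY.
End rotations of the released simple span under the applied load (×1/EI):
  at X: point load 46.5 at a = 8.4: Pab(L + b)/(6LEI) = 510.4/EI
  at Y: point load 46.5 at a = 8.4: Pab(L + a)/(6LEI) = 583.3/EI
  at X: triangular load, peak 30: 7w₀L³/(360EI) = 1601/EI
  at Y: triangular load, peak 30: w₀L³/(45EI) = 1829/EI
  θ_X0 = 2111/EI,  θ_Y0 = 2413/EI
Flexibility coefficients: a unit moment at one end gives L/(3EI) there and L/(6EI) at the far end, so f₁₁ = f₂₂ = 4.667/EI and f₁₂ = f₂₁ = 2.333/EI.
Compatibility — zero rotation at each built-in end:
  4.667 M_X + 2.333 M_Y = 2111
  2.333 M_X + 4.667 M_Y = 2413
Solving the pair gives M_X = 258.5 kN·m and M_Y = 387.7 kN·m (hogging).

M_X = 258.5 kN·m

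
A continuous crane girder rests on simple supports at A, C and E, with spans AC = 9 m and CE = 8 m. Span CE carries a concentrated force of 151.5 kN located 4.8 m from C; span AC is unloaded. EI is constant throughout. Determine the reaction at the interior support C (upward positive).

Release continuity at C by inserting a hinge; the redundant is the internal moment M_C. The primary structure is two simply-supported spans AC and CE.
Discontinuity in slope at C on the released structure — sum the simple-span end rotations:
  span CE: point load 151.5 at a = 4.8: Pab(L + b)/(6LEI) = 543/EI
  relative rotation θ_0 = (0 + 543)/EI = 543/EI
A unit hogging moment at C produces rotation L₁/(3EI) + L₂/(3EI) = 5.667/EI.
Slope continuity at C: θ_0 = M_C·5.667/EI, so M_C = 543/5.667 = 95.82 kN·m (hogging).
Span AC, ΣM about A with M_C applied at C: R_C^{AC}·9 = 0 + 95.82, so R_C^{AC} = 10.65 kN and R_A = 0 − 10.65 = -10.65 kN.
Span CE, ΣM about E: R_C^{CE}·8 = 484.8 + 95.82, so R_C^{CE} = 72.58 kN and R_E = 151.5 − 72.58 = 78.92 kN.
R_C = 10.65 + 72.58 = 83.22 kN.

R_C = 83.22 kN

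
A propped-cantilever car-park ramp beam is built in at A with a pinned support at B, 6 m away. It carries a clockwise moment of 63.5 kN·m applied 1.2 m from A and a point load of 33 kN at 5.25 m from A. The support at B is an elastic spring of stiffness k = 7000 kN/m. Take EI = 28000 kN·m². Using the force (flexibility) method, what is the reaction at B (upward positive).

Remove the prop at B; the released (primary) structure is a cantilever built in at A.
Downward deflection at the released point B due to the loads:
  clockwise couple 63.5 at a = 1.2: M₀a(2L − a)/(2EI) = 411.5/EI
  point load 33 at a = 5.25: Pa²(3L − a)/(6EI) = 1933/EI
  δ_0 = 2344/EI
Tip deflection under a unit load at B: L³/(3EI) = 72/EI.
With EI = 28000 kN·m²: δ_0 = 0.083725 m and δ_{BB} = 0.002571 m/kN.
Compatibility — the spring shortens by R_B/k under the reaction it provides: δ_0 − R_B·δ_{BB} = R_B/k. With 1/k = 0.000143 m/kN, R_B = δ_0 / (δ_{BB} + 1/k) = 0.083725 / (0.002571 + 0.000143) = 30.85 kN.

R_B = 30.85 kN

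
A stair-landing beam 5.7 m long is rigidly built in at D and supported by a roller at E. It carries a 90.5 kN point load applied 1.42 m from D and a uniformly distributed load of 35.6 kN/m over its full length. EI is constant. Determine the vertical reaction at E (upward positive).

Take the reaction at E as the redundant and release it; the primary structure is a cantilever fixed at D.
Downward deflection at the released point E due to the loads:
  point load 90.5 at a = 1.42: Pa²(3L − a)/(6EI) = 476.9/EI
  UDL 35.6: wL⁴/(8EI) = 4697/EI
  δ_0 = 5174/EI
Flexibility coefficient — unit upward force at E: δ_{EE} = L³/(3EI) = 61.73/EI.
Compatibility at E: δ_0 − R_E·δ_{EE} = 0, so R_E = 5174/61.73 = 83.82 kN.

R_E = 83.82 kN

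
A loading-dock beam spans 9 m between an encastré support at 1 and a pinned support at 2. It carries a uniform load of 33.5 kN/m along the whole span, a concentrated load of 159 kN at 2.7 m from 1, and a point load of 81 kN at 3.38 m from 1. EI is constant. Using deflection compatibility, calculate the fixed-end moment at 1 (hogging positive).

M_1 = 733.5 kN·m

Remove the prop at 2; the released (primary) structure is a cantilever built in at 1.
Deflection at 2 on the released cantilever, summing each load's contribution:
  UDL 33.5: wL⁴/(8EI) = 27474/EI
  point load 159 at a = 2.7: Pa²(3L − a)/(6EI) = 4694/EI
  point load 81 at a = 3.38: Pa²(3L − a)/(6EI) = 3643/EI
  δ_0 = 35811/EI
Tip deflection under a unit load at 2: L³/(3EI) = 243/EI.
Compatibility at 2: δ_0 − R_2·δ_{22} = 0, so R_2 = 35811/243 = 147.4 kN.
Moment equilibrium about 1: M_1 = Σ(load moments about 1) − R_2·L = 2060 − 147.4×9 = 733.5 kN·m.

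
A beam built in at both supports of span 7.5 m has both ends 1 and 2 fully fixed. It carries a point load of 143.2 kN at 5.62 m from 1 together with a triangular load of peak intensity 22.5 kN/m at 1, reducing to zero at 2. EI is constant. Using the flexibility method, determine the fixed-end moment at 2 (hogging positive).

Take the two fixed-end moments M_1, M_2 as redundants; the released structure is the simple span 12.
End rotations of the released simple span under the applied load (×1/EI):
  at 1: point load 143.2 at a = 5.62: Pab(L + b)/(6LEI) = 315.4/EI
  at 2: point load 143.2 at a = 5.62: Pab(L + a)/(6LEI) = 441.1/EI
  at 1: triangular load, peak 22.5: w₀L³/(45EI) = 210.9/EI
  at 2: triangular load, peak 22.5: 7w₀L³/(360EI) = 184.6/EI
  θ_10 = 526.3/EI,  θ_20 = 625.7/EI
Flexibility coefficients: a unit moment at one end gives L/(3EI) there and L/(6EI) at the far end, so f₁₁ = f₂₂ = 2.5/EI and f₁₂ = f₂₁ = 1.25/EI.
Compatibility — zero rotation at each built-in end:
  2.5 M_1 + 1.25 M_2 = 526.3
  1.25 M_1 + 2.5 M_2 = 625.7
Solving the pair gives M_1 = 113.8 kN·m and M_2 = 193.4 kN·m (hogging).

M_2 = 193.4 kN·m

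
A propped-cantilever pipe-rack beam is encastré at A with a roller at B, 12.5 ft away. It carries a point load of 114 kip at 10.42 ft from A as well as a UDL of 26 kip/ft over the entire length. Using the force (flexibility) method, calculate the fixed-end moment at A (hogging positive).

Release the roller at B. Primary structure: cantilever fixed at A.
Deflection at B on the released cantilever, summing each load's contribution:
  point load 114 at a = 10.42: Pa²(3L − a)/(6EI) = 55865/EI
  UDL 26: wL⁴/(8EI) = 79346/EI
  δ_0 = 135210/EI
Tip deflection under a unit load at B: L³/(3EI) = 651/EI.
Compatibility at B: δ_0 − R_B·δ_{BB} = 0, so R_B = 135210/651 = 207.7 kip.
Moment equilibrium about A: M_A = Σ(load moments about A) − R_B·L = 3219 − 207.7×12.5 = 623.1 kip·ft.

M_A = 623.1 kip·ft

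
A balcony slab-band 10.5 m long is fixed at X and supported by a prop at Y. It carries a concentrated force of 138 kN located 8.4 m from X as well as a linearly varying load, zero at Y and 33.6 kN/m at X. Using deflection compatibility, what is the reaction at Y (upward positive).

R_Y = 132.4 kN

Remove the prop at Y; the released (primary) structure is a cantilever built in at X.
Primary-structure tip deflection at Y by superposition:
  point load 138 at a = 8.4: Pa²(3L − a)/(6EI) = 37489/EI
  triangular load, peak 33.6 at the fixed end: w₀L⁴/(30EI) = 13614/EI
  δ_0 = 51102/EI
Flexibility coefficient — unit upward force at Y: δ_{YY} = L³/(3EI) = 385.9/EI.
The prop prevents deflection at Y: R_Y = δ_0/δ_{YY} = 51102/385.9 = 132.4 kN.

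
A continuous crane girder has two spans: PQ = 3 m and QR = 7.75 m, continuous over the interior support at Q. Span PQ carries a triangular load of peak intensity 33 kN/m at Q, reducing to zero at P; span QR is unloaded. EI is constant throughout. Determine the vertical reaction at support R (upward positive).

R_R = -0.713 kN

Insert a hinge at Q; M_Q is the redundant, and each span becomes simply supported.
Rotations at Q on the released spans (each span's end-slope, ×1/EI):
  span PQ: triangular load, peak 33: w₀L³/(45EI) = 19.8/EI
  relative rotation θ_0 = (19.8 + 0)/EI = 19.8/EI
A unit hogging moment at Q produces rotation L₁/(3EI) + L₂/(3EI) = 3.583/EI.
Compatibility: M_Q·(L₁+L₂)/(3EI) = θ_0, giving M_Q = 5.526 kN·m (hogging).
Span QR, ΣM about R: R_Q^{QR}·7.75 = 0 + 5.526, so R_Q^{QR} = 0.713 kN and R_R = 0 − 0.713 = -0.713 kN.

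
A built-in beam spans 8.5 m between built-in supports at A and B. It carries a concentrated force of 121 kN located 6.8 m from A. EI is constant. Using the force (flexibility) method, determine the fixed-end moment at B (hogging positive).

M_B = 131.6 kN·m

Release both end moments; the primary structure is a simply-supported span AB with redundants M_A and M_B.
End rotations of the released simple span under the applied load (×1/EI):
  at A: point load 121 at a = 6.8: Pab(L + b)/(6LEI) = 279.8/EI
  at B: point load 121 at a = 6.8: Pab(L + a)/(6LEI) = 419.6/EI
  θ_A0 = 279.8/EI,  θ_B0 = 419.6/EI
Flexibility coefficients: a unit moment at one end gives L/(3EI) there and L/(6EI) at the far end, so f₁₁ = f₂₂ = 2.833/EI and f₁₂ = f₂₁ = 1.417/EI.
Compatibility — zero rotation at each built-in end:
  2.833 M_A + 1.417 M_B = 279.8
  1.417 M_A + 2.833 M_B = 419.6
Solving the pair gives M_A = 32.91 kN·m and M_B = 131.6 kN·m (hogging).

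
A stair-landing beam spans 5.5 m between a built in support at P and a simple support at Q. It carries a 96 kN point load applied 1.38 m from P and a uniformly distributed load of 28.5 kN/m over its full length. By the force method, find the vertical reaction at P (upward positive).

R_P = 185.7 kN

Choose R_Q as the redundant. The primary structure is the cantilever fixed at P.
Free-end deflection of the primary structure under the applied loading (downward +):
  point load 96 at a = 1.38: Pa²(3L − a)/(6EI) = 460.7/EI
  UDL 28.5: wL⁴/(8EI) = 3260/EI
  δ_0 = 3721/EI
Flexibility coefficient — unit upward force at Q: δ_{QQ} = L³/(3EI) = 55.46/EI.
Compatibility at Q: δ_0 − R_Q·δ_{QQ} = 0, so R_Q = 3721/55.46 = 67.09 kN.
Vertical equilibrium: R_P = ΣP − R_Q = 252.8 − 67.09 = 185.7 kN.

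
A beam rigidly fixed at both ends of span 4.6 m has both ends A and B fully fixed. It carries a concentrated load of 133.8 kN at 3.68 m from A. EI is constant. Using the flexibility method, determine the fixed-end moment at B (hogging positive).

M_B = 78.78 kN·m

Release both end moments; the primary structure is a simply-supported span AB with redundants M_A and M_B.
On the primary (simply-supported) span, the end slopes from the loading are:
  at A: point load 133.8 at a = 3.68: Pab(L + b)/(6LEI) = 90.6/EI
  at B: point load 133.8 at a = 3.68: Pab(L + a)/(6LEI) = 135.9/EI
  θ_A0 = 90.6/EI,  θ_B0 = 135.9/EI
Flexibility coefficients: a unit moment at one end gives L/(3EI) there and L/(6EI) at the far end, so f₁₁ = f₂₂ = 1.533/EI and f₁₂ = f₂₁ = 0.7667/EI.
Compatibility — zero rotation at each built-in end:
  1.533 M_A + 0.7667 M_B = 90.6
  0.7667 M_A + 1.533 M_B = 135.9
Solving the pair gives M_A = 19.7 kN·m and M_B = 78.78 kN·m (hogging).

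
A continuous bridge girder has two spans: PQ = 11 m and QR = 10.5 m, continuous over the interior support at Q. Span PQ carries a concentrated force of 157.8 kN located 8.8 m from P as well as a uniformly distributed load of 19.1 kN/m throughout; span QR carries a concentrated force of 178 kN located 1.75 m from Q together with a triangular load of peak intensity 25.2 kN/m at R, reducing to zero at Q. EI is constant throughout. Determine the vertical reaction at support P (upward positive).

Insert a hinge at Q; M_Q is the redundant, and each span becomes simply supported.
End slopes at the hinge Q, treating each span as simply supported:
  span PQ: point load 157.8 at a = 8.8: Pab(L + a)/(6LEI) = 916.5/EI
  span PQ: UDL 19.1: wL³/(24EI) = 1059/EI
  span QR: point load 178 at a = 1.75: Pab(L + b)/(6LEI) = 832.8/EI
  span QR: triangular load, peak 25.2: 7w₀L³/(360EI) = 567.2/EI
  relative rotation θ_0 = (1976 + 1400)/EI = 3376/EI
A unit hogging moment at Q produces rotation L₁/(3EI) + L₂/(3EI) = 7.167/EI.
Compatibility: M_Q·(L₁+L₂)/(3EI) = θ_0, giving M_Q = 471 kN·m (hogging).
Span PQ, ΣM about P with M_Q applied at Q: R_Q^{PQ}·11 = 2544 + 471, so R_Q^{PQ} = 274.1 kN and R_P = 367.9 − 274.1 = 93.79 kN.

R_P = 93.79 kN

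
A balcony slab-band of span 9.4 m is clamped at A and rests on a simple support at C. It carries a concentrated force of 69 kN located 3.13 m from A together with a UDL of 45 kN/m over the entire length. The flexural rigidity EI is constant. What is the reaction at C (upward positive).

R_C = 168.8 kN

Choose R_C as the redundant. The primary structure is the cantilever fixed at A.
Deflection at C on the released cantilever, summing each load's contribution:
  point load 69 at a = 3.13: Pa²(3L − a)/(6EI) = 2824/EI
  UDL 45: wL⁴/(8EI) = 43917/EI
  δ_0 = 46742/EI
Tip deflection under a unit load at C: L³/(3EI) = 276.9/EI.
Compatibility at C: δ_0 − R_C·δ_{CC} = 0, so R_C = 46742/276.9 = 168.8 kN.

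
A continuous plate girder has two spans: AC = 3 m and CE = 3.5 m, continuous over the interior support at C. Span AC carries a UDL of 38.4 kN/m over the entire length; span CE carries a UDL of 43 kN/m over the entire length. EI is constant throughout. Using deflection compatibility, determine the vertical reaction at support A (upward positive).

R_A = 39.14 kN

Insert a hinge at C; M_C is the redundant, and each span becomes simply supported.
Rotations at C on the released spans (each span's end-slope, ×1/EI):
  span AC: UDL 38.4: wL³/(24EI) = 43.2/EI
  span CE: UDL 43: wL³/(24EI) = 76.82/EI
  relative rotation θ_0 = (43.2 + 76.82)/EI = 120/EI
A unit hogging moment at C produces rotation L₁/(3EI) + L₂/(3EI) = 2.167/EI.
Compatibility: M_C·(L₁+L₂)/(3EI) = θ_0, giving M_C = 55.39 kN·m (hogging).
Span AC, ΣM about A with M_C applied at C: R_C^{AC}·3 = 172.8 + 55.39, so R_C^{AC} = 76.06 kN and R_A = 115.2 − 76.06 = 39.14 kN.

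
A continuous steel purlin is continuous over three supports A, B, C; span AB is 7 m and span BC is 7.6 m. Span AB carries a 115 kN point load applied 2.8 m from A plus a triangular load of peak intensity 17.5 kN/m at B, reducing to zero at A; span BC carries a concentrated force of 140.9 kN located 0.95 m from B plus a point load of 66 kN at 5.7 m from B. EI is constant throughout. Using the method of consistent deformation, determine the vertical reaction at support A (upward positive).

R_A = 63.7 kN

Take M_B as the redundant. Released structure: two simple spans AB and BC with a hinge at B.
End slopes at the hinge B, treating each span as simply supported:
  span AB: point load 115 at a = 2.8: Pab(L + a)/(6LEI) = 315.6/EI
  span AB: triangular load, peak 17.5: w₀L³/(45EI) = 133.4/EI
  span BC: point load 140.9 at a = 0.95: Pab(L + b)/(6LEI) = 278.2/EI
  span BC: point load 66 at a = 5.7: Pab(L + b)/(6LEI) = 148.9/EI
  relative rotation θ_0 = (448.9 + 427.1)/EI = 876/EI
A unit hogging moment at B produces rotation L₁/(3EI) + L₂/(3EI) = 4.867/EI.
Compatibility: M_B·(L₁+L₂)/(3EI) = θ_0, giving M_B = 180 kN·m (hogging).
Span AB, ΣM about A with M_B applied at B: R_B^{AB}·7 = 607.8 + 180, so R_B^{AB} = 112.5 kN and R_A = 176.2 − 112.5 = 63.7 kN.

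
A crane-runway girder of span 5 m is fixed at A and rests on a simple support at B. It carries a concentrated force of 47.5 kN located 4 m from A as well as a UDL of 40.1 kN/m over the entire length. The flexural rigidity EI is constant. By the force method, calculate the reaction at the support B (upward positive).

R_B = 108.6 kN

Remove the prop at B; the released (primary) structure is a cantilever built in at A.
Downward deflection at the released point B due to the loads:
  point load 47.5 at a = 4: Pa²(3L − a)/(6EI) = 1393/EI
  UDL 40.1: wL⁴/(8EI) = 3133/EI
  δ_0 = 4526/EI
Flexibility coefficient — unit upward force at B: δ_{BB} = L³/(3EI) = 41.67/EI.
Compatibility at B: δ_0 − R_B·δ_{BB} = 0, so R_B = 4526/41.67 = 108.6 kN.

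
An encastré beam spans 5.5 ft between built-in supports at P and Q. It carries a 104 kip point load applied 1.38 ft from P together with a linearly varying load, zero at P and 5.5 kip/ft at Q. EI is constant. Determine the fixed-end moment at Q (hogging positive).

Take the two fixed-end moments M_P, M_Q as redundants; the released structure is the simple span PQ.
On the primary (simply-supported) span, the end slopes from the loading are:
  at P: point load 104 at a = 1.38: Pab(L + b)/(6LEI) = 172.4/EI
  at Q: point load 104 at a = 1.38: Pab(L + a)/(6LEI) = 123.3/EI
  at P: triangular load, peak 5.5: 7w₀L³/(360EI) = 17.79/EI
  at Q: triangular load, peak 5.5: w₀L³/(45EI) = 20.33/EI
  θ_P0 = 190.2/EI,  θ_Q0 = 143.6/EI
Flexibility coefficients: a unit moment at one end gives L/(3EI) there and L/(6EI) at the far end, so f₁₁ = f₂₂ = 1.833/EI and f₁₂ = f₂₁ = 0.9167/EI.
Compatibility — zero rotation at each built-in end:
  1.833 M_P + 0.9167 M_Q = 190.2
  0.9167 M_P + 1.833 M_Q = 143.6
Solving the pair gives M_P = 86.08 kip·ft and M_Q = 35.29 kip·ft (hogging).

M_Q = 35.29 kip·ft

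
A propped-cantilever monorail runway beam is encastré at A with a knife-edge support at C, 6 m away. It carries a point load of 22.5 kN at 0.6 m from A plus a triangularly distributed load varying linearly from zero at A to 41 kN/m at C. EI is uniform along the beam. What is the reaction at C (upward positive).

Choose R_C as the redundant. The primary structure is the cantilever fixed at A.
Deflection at C on the released cantilever, summing each load's contribution:
  point load 22.5 at a = 0.6: Pa²(3L − a)/(6EI) = 23.49/EI
  triangular load, peak 41 at the free end: 11w₀L⁴/(120EI) = 4871/EI
  δ_0 = 4894/EI
Tip deflection under a unit load at C: L³/(3EI) = 72/EI.
The prop prevents deflection at C: R_C = δ_0/δ_{CC} = 4894/72 = 67.98 kN.

R_C = 67.98 kN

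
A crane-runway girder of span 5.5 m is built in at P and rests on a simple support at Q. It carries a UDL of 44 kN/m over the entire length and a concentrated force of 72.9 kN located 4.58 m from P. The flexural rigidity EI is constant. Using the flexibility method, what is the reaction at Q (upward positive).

Choose R_Q as the redundant. The primary structure is the cantilever fixed at P.
Downward deflection at the released point Q due to the loads:
  UDL 44: wL⁴/(8EI) = 5033/EI
  point load 72.9 at a = 4.58: Pa²(3L − a)/(6EI) = 3038/EI
  δ_0 = 8071/EI
Flexibility coefficient — unit upward force at Q: δ_{QQ} = L³/(3EI) = 55.46/EI.
The prop prevents deflection at Q: R_Q = δ_0/δ_{QQ} = 8071/55.46 = 145.5 kN.

R_Q = 145.5 kN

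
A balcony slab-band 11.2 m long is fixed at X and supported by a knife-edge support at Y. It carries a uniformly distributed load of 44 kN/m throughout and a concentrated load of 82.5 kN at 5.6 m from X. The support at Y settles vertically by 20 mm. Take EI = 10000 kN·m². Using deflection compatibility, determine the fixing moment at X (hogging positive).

Choose R_Y as the redundant. The primary structure is the cantilever fixed at X.
Free-end deflection of the primary structure under the applied loading (downward +):
  UDL 44: wL⁴/(8EI) = 86544/EI
  point load 82.5 at a = 5.6: Pa²(3L − a)/(6EI) = 12074/EI
  δ_0 = 98617/EI
Tip deflection under a unit load at Y: L³/(3EI) = 468.3/EI.
With EI = 10000 kN·m²: δ_0 = 9.8617 m and δ_{YY} = 0.046831 m/kN.
Compatibility — the beam at Y must follow the support down by 0.02 m: δ_0 − R_Y·δ_{YY} = 0.02, so R_Y = (9.8617 − 0.02)/0.046831 = 210.2 kN.
Moment equilibrium about X: M_X = Σ(load moments about X) − R_Y·L = 3222 − 210.2×11.2 = 868 kN·m.

M_X = 868 kN·m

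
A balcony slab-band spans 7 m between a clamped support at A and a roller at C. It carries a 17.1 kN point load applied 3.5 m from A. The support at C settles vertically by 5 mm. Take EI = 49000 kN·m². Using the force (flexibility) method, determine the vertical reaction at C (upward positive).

Release the roller at C. Primary structure: cantilever fixed at A.
Primary-structure tip deflection at C by superposition:
  point load 17.1 at a = 3.5: Pa²(3L − a)/(6EI) = 611/EI
Flexibility coefficient — unit upward force at C: δ_{CC} = L³/(3EI) = 114.3/EI.
With EI = 49000 kN·m²: δ_0 = 0.012469 m and δ_{CC} = 0.002333 m/kN.
Compatibility — the beam at C must follow the support down by 0.005 m: δ_0 − R_C·δ_{CC} = 0.005, so R_C = (0.012469 − 0.005)/0.002333 = 3.201 kN.

R_C = 3.201 kN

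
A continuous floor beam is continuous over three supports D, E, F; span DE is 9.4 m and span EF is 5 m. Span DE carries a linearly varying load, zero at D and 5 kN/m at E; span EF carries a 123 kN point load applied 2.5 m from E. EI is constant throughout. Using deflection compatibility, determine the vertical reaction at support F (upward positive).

Insert a hinge at E; M_E is the redundant, and each span becomes simply supported.
Rotations at E on the released spans (each span's end-slope, ×1/EI):
  span DE: triangular load, peak 5: w₀L³/(45EI) = 92.29/EI
  span EF: point load 123 at a = 2.5: Pab(L + b)/(6LEI) = 192.2/EI
  relative rotation θ_0 = (92.29 + 192.2)/EI = 284.5/EI
A unit hogging moment at E produces rotation L₁/(3EI) + L₂/(3EI) = 4.8/EI.
Compatibility: M_E·(L₁+L₂)/(3EI) = θ_0, giving M_E = 59.27 kN·m (hogging).
Span EF, ΣM about F: R_E^{EF}·5 = 307.5 + 59.27, so R_E^{EF} = 73.35 kN and R_F = 123 − 73.35 = 49.65 kN.

R_F = 49.65 kN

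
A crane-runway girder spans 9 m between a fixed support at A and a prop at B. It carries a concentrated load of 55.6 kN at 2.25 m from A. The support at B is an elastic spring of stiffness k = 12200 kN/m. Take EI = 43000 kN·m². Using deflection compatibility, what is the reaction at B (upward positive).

R_B = 4.71 kN

Choose R_B as the redundant. The primary structure is the cantilever fixed at A.
Primary-structure tip deflection at B by superposition:
  point load 55.6 at a = 2.25: Pa²(3L − a)/(6EI) = 1161/EI
Tip deflection under a unit load at B: L³/(3EI) = 243/EI.
With EI = 43000 kN·m²: δ_0 = 0.027002 m and δ_{BB} = 0.005651 m/kN.
Compatibility — the spring shortens by R_B/k under the reaction it provides: δ_0 − R_B·δ_{BB} = R_B/k. With 1/k = 0.000082 m/kN, R_B = δ_0 / (δ_{BB} + 1/k) = 0.027002 / (0.005651 + 0.000082) = 4.71 kN.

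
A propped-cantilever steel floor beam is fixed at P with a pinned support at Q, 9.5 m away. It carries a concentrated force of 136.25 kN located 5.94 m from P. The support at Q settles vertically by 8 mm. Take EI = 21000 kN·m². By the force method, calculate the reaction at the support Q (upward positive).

Take the reaction at Q as the redundant and release it; the primary structure is a cantilever fixed at P.
Downward deflection at the released point Q due to the loads:
  point load 136.25 at a = 5.94: Pa²(3L − a)/(6EI) = 18076/EI
Tip deflection under a unit load at Q: L³/(3EI) = 285.8/EI.
With EI = 21000 kN·m²: δ_0 = 0.86075 m and δ_{QQ} = 0.013609 m/kN.
Compatibility — the beam at Q must follow the support down by 0.008 m: δ_0 − R_Q·δ_{QQ} = 0.008, so R_Q = (0.86075 − 0.008)/0.013609 = 62.66 kN.

R_Q = 62.66 kN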